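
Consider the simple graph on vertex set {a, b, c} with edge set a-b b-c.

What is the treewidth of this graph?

A width-1 tree decomposition is:
Bags: B1 = {a, b}  B2 = {b, c}
Tree: B1–B2
Each bag holds 2 vertices, so the decomposition has width 1, which upper-bounds the treewidth. G has an edge, so its treewidth is at least 1. The upper and lower bounds meet at 1, so that is the treewidth.

1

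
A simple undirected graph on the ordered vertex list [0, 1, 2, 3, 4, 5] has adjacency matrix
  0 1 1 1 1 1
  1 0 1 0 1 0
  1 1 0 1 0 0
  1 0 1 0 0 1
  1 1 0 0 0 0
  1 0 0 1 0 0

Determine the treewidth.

2

A width-2 tree decomposition is:
Bags: B1 = {0, 1, 4}  B2 = {0, 1, 2}  B3 = {0, 2, 3}  B4 = {0, 3, 5}
Tree: B1–B2, B2–B3, B3–B4
The largest bag has 3 vertices, giving width 2; this decomposition certifies tw(G) ≤ 2. Conversely, {0, 1, 2} is a clique of size 3, and the vertices of any clique must share a bag in every tree decomposition; so some bag has ≥ 3 vertices and tw(G) ≥ 2. Hence tw(G) = 2 exactly.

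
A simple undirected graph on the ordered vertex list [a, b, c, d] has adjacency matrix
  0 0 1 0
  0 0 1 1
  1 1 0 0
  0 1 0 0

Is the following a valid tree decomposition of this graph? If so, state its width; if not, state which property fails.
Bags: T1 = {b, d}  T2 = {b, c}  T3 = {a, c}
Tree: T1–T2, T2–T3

Vertex coverage: the bags together contain {a, b, c, d}, the full vertex set. Edge coverage: each edge of G has both endpoints in at least one bag. Running intersection: for every vertex, the bags containing it form a connected subtree. All three properties hold, so this is a valid tree decomposition of width max|bag| − 1 = 1, and hence tw(G) ≤ 1.

Yes; width 1.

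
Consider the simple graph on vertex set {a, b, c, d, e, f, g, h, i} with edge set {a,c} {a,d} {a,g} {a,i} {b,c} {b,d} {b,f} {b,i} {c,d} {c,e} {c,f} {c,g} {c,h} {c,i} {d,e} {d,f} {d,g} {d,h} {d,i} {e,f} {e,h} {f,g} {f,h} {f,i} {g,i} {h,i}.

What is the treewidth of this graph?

4

A width-4 tree decomposition is:
Bags: B1 = {a, c, d, g, i}  B2 = {c, d, f, g, i}  B3 = {c, d, f, h, i}  B4 = {b, c, d, f, i}  B5 = {c, d, e, f, h}
Tree: B1–B2, B2–B3, B2–B4, B3–B5
Each bag holds 5 vertices, so the decomposition has width 4, which upper-bounds the treewidth. Conversely, {a, c, d, g, i} is a clique of size 5, and the vertices of any clique must share a bag in every tree decomposition; so some bag has ≥ 5 vertices and tw(G) ≥ 4. The upper and lower bounds meet at 4, so that is the treewidth.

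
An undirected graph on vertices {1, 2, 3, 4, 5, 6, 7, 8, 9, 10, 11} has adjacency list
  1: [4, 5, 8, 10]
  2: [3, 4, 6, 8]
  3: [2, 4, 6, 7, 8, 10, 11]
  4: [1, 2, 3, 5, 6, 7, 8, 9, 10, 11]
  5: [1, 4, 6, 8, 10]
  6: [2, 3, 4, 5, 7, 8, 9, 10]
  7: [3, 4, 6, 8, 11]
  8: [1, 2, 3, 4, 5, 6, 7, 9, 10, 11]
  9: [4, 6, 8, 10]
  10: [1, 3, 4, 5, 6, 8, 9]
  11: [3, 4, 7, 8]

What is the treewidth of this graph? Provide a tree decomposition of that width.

Treewidth 4.
Bags: B1 = {3, 4, 6, 8, 10}  B2 = {4, 6, 8, 9, 10}  B3 = {2, 3, 4, 6, 8}  B4 = {4, 5, 6, 8, 10}  B5 = {3, 4, 6, 7, 8}  B6 = {3, 4, 7, 8, 11}  B7 = {1, 4, 5, 8, 10}
Tree: B1–B2, B1–B3, B2–B4, B3–B5, B5–B6, B4–B7

Every bag has size at most 5, so the width is 5 − 1 = 4 and tw(G) ≤ 4. On the other hand G contains the 5-clique {1, 4, 5, 8, 10}. A clique must lie in a single bag of any decomposition, so no decomposition can have width below 4. Hence tw(G) = 4 exactly.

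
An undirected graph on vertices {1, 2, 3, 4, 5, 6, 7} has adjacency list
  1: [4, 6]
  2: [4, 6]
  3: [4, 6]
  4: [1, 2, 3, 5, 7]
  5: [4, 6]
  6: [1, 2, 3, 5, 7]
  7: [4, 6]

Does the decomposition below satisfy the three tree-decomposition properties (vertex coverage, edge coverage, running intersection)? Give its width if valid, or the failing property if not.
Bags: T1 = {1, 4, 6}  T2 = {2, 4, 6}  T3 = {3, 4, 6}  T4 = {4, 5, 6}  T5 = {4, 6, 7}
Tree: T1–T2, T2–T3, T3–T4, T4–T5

Checking the three conditions: (i) the bags cover all of {1, 2, 3, 4, 5, 6, 7}; (ii) for each edge, some bag contains both endpoints; (iii) the bags containing any fixed vertex form a subtree. All hold, so the decomposition is valid with width 3 − 1 = 2.

Yes; width 2.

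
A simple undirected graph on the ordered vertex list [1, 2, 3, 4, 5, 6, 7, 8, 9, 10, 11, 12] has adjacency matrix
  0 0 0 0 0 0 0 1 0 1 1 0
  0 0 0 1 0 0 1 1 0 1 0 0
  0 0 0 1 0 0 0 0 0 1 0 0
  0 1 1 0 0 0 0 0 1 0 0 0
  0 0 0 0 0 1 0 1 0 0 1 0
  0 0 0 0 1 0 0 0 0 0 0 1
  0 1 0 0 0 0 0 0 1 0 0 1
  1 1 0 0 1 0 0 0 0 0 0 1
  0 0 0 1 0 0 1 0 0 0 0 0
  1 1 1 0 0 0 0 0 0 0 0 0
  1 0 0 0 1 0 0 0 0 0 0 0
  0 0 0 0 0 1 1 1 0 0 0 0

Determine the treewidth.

A width-3 tree decomposition is:
Bags: B1 = {1, 5, 6, 11}  B2 = {1, 5, 6, 8}  B3 = {1, 6, 8, 12}  B4 = {1, 8, 10, 12}  B5 = {2, 8, 10, 12}  B6 = {2, 7, 10, 12}  B7 = {2, 3, 7, 10}  B8 = {2, 3, 4, 7}  B9 = {3, 4, 7, 9}
Tree: B1–B2, B2–B3, B3–B4, B4–B5, B5–B6, B6–B7, B7–B8, B8–B9
Each bag holds 4 vertices, so the decomposition has width 3, which upper-bounds the treewidth. For the lower bound: the 4 vertex sets {5,6,11}, {1}, {8}, {2,7,10,12} are disjoint, each induces a connected subgraph, and every pair is joined by at least one edge of G. Contracting each set to a single vertex therefore yields K_{4} as a minor, and since treewidth is minor-monotone, tw(G) ≥ tw(K_{4}) = 3. Therefore the treewidth is 3.

3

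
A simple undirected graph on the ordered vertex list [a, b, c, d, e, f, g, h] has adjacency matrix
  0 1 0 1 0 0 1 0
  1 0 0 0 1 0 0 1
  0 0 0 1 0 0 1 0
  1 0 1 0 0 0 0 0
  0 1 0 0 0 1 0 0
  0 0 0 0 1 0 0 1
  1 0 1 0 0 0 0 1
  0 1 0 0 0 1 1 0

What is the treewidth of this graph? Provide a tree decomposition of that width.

Treewidth 2.
Bags: B1 = {b, e, f}  B2 = {b, f, h}  B3 = {a, b, h}  B4 = {a, g, h}  B5 = {a, d, g}  B6 = {c, d, g}
Tree: B1–B2, B2–B3, B3–B4, B4–B5, B5–B6

Each bag holds 3 vertices, so the decomposition has width 2, which upper-bounds the treewidth. The edges e–f–h–b–e form a cycle, so G is not a tree and its treewidth is at least 2. Therefore the treewidth is 2.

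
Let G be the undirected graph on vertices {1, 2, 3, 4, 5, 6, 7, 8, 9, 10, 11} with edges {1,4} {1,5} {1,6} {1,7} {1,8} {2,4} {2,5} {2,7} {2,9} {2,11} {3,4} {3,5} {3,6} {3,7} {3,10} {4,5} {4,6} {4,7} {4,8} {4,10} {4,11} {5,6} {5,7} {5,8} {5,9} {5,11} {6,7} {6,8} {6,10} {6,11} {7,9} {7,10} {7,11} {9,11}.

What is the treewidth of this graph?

A width-4 tree decomposition is:
Bags: B1 = {3, 4, 5, 6, 7}  B2 = {1, 4, 5, 6, 7}  B3 = {4, 5, 6, 7, 11}  B4 = {1, 4, 5, 6, 8}  B5 = {2, 4, 5, 7, 11}  B6 = {3, 4, 6, 7, 10}  B7 = {2, 5, 7, 9, 11}
Tree: B1–B2, B2–B3, B2–B4, B3–B5, B1–B6, B5–B7
Every bag has size at most 5, so the width is 5 − 1 = 4 and tw(G) ≤ 4. For the lower bound, the 5 vertices {2, 5, 7, 9, 11} are pairwise adjacent, and any tree decomposition puts a clique entirely inside one bag — forcing width ≥ 4. Hence tw(G) = 4 exactly.

4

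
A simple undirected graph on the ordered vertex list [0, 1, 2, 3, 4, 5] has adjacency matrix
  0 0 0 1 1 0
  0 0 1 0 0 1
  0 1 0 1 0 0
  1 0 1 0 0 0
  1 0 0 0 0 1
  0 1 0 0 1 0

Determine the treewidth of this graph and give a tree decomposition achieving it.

Every bag has size at most 3, so the width is 3 − 1 = 2 and tw(G) ≤ 2. For the lower bound, G contains the cycle 0–4–5–1–2–3–0, so G is not a forest; only forests have treewidth ≤ 1, hence tw(G) ≥ 2. Therefore the treewidth is 2.

Treewidth 2.
Bags: B1 = {0, 4, 5}  B2 = {0, 1, 5}  B3 = {0, 1, 2}  B4 = {0, 2, 3}
Tree: B1–B2, B2–B3, B3–B4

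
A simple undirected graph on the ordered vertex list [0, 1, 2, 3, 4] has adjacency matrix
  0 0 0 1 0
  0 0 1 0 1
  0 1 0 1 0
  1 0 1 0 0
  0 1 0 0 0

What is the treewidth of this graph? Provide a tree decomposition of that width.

Treewidth 1.
One optimal decomposition is:
Bags: B1 = {1, 4}  B2 = {1, 2}  B3 = {2, 3}  B4 = {0, 3}
Tree: B1–B2, B2–B3, B3–B4

The largest bag has 2 vertices, giving width 1; this decomposition certifies tw(G) ≤ 1. Any graph with an edge has treewidth ≥ 1, and G has the edge 4–1. Therefore the treewidth is 1.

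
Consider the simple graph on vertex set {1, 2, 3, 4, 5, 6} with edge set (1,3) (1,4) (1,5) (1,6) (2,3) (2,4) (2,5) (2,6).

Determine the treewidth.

A width-2 tree decomposition is:
Bags: B1 = {1, 2, 5}  B2 = {1, 2, 6}  B3 = {1, 2, 3}  B4 = {1, 2, 4}
Tree: B1–B2, B2–B3, B3–B4
Each bag holds 3 vertices, so the decomposition has width 2, which upper-bounds the treewidth. The edges 5–2–6–1–5 form a cycle, so G is not a tree and its treewidth is at least 2. The upper and lower bounds meet at 2, so that is the treewidth.

2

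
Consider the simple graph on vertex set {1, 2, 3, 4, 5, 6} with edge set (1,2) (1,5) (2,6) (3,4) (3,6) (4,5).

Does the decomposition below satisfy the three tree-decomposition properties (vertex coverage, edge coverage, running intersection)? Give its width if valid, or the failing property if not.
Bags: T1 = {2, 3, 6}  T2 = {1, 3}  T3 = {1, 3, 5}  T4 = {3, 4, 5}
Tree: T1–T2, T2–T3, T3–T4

No — edge (2,1) lies in no bag.

A tree decomposition must satisfy three properties: every vertex lies in some bag; for every edge, both endpoints lie together in some bag; and for every vertex, the bags containing it form a connected subtree. Here edge (2,1) lies in no bag, so the decomposition is invalid.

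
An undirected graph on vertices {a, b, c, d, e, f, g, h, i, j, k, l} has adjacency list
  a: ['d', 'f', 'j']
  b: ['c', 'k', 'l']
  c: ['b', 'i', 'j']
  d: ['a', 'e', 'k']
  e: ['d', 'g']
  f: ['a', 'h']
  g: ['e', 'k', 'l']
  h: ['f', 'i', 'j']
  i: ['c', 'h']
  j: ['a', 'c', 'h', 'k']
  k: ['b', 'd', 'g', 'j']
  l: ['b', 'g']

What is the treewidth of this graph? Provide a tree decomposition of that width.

Every bag has size at most 4, so the width is 4 − 1 = 3 and tw(G) ≤ 3. For the lower bound: the 4 vertex sets {e,g,l}, {d}, {k}, {a,b,c,j} are disjoint, each induces a connected subgraph, and every pair is joined by at least one edge of G. Contracting each set to a single vertex therefore yields K_{4} as a minor, and since treewidth is minor-monotone, tw(G) ≥ tw(K_{4}) = 3. Therefore the treewidth is 3.

Treewidth 3.
One optimal decomposition is:
Bags: B1 = {d, e, g, l}  B2 = {d, g, k, l}  B3 = {b, d, k, l}  B4 = {a, b, d, k}  B5 = {a, b, j, k}  B6 = {a, b, c, j}  B7 = {a, c, f, j}  B8 = {c, f, h, j}  B9 = {c, f, h, i}
Tree: B1–B2, B2–B3, B3–B4, B4–B5, B5–B6, B6–B7, B7–B8, B8–B9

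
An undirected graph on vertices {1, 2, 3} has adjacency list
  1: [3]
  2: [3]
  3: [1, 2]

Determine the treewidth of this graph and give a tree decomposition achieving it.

Treewidth 1.
Bags: B1 = {2, 3}  B2 = {1, 3}
Tree: B1–B2

Each bag holds 2 vertices, so the decomposition has width 1, which upper-bounds the treewidth. Since G has at least one edge (e.g. 3–2), it is not an edgeless graph, so tw(G) ≥ 1. Combining the bounds, tw(G) = 1.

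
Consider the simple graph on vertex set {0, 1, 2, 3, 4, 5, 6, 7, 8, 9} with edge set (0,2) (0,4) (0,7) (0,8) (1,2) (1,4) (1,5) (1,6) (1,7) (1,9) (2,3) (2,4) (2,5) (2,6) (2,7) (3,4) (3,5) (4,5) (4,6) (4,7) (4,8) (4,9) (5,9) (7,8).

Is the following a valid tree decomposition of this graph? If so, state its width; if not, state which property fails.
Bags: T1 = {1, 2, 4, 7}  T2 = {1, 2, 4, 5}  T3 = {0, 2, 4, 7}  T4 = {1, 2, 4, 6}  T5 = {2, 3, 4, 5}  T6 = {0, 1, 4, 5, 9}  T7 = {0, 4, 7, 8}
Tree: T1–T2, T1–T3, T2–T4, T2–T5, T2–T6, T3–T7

A tree decomposition must satisfy three properties: every vertex lies in some bag; for every edge, both endpoints lie together in some bag; and for every vertex, the bags containing it form a connected subtree. Here bags containing vertex 0 are not connected in the tree, so the decomposition is invalid.

No — bags containing vertex 0 are not connected in the tree.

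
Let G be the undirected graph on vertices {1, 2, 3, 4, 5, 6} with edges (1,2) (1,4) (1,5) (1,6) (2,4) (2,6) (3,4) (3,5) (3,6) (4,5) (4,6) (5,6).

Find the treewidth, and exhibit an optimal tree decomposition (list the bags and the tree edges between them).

Treewidth 3.
Bags: B1 = {1, 4, 5, 6}  B2 = {3, 4, 5, 6}  B3 = {1, 2, 4, 6}
Tree: B1–B2, B1–B3

Every bag has size at most 4, so the width is 4 − 1 = 3 and tw(G) ≤ 3. Conversely, {1, 2, 4, 6} is a clique of size 4, and the vertices of any clique must share a bag in every tree decomposition; so some bag has ≥ 4 vertices and tw(G) ≥ 3. Therefore the treewidth is 3.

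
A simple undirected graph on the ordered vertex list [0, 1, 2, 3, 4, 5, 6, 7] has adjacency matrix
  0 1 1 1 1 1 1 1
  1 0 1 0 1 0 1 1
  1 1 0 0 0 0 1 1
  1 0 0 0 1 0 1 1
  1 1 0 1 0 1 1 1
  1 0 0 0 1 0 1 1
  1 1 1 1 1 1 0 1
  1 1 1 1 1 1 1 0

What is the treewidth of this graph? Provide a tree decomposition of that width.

Every bag has size at most 5, so the width is 5 − 1 = 4 and tw(G) ≤ 4. For the lower bound, the 5 vertices {0, 1, 2, 6, 7} are pairwise adjacent, and any tree decomposition puts a clique entirely inside one bag — forcing width ≥ 4. The upper and lower bounds meet at 4, so that is the treewidth.

Treewidth 4.
Bags: B1 = {0, 1, 2, 6, 7}  B2 = {0, 1, 4, 6, 7}  B3 = {0, 3, 4, 6, 7}  B4 = {0, 4, 5, 6, 7}
Tree: B1–B2, B2–B3, B2–B4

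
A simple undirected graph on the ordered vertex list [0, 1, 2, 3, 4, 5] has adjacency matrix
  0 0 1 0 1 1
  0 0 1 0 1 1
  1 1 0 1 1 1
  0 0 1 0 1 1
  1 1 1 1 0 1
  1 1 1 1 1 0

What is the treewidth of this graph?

3

A width-3 tree decomposition is:
Bags: B1 = {0, 2, 4, 5}  B2 = {1, 2, 4, 5}  B3 = {2, 3, 4, 5}
Tree: B1–B2, B1–B3
Every bag has size at most 4, so the width is 4 − 1 = 3 and tw(G) ≤ 3. On the other hand G contains the 4-clique {0, 2, 4, 5}. A clique must lie in a single bag of any decomposition, so no decomposition can have width below 3. The upper and lower bounds meet at 3, so that is the treewidth.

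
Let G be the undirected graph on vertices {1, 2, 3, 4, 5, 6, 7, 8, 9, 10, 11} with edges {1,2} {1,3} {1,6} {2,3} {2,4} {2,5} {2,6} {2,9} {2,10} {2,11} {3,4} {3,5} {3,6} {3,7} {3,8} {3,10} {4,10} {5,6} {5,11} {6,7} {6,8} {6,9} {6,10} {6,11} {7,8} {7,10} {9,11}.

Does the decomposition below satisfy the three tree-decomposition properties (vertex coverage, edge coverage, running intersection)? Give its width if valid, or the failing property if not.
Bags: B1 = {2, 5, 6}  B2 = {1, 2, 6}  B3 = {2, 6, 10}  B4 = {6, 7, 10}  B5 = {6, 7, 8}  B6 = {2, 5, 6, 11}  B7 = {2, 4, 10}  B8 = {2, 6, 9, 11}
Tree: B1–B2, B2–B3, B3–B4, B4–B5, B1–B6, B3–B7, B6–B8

A tree decomposition must satisfy three properties: every vertex lies in some bag; for every edge, both endpoints lie together in some bag; and for every vertex, the bags containing it form a connected subtree. Here vertex 3 appears in no bag, so the decomposition is invalid.

No — vertex 3 appears in no bag.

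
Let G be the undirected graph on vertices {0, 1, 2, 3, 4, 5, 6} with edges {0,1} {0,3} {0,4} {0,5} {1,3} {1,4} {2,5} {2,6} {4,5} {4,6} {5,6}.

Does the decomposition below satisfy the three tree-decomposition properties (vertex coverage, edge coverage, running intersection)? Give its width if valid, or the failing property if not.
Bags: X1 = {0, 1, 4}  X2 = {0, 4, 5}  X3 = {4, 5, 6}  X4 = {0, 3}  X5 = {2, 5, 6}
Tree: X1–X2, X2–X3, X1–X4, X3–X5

No — edge (1,3) lies in no bag.

A tree decomposition must satisfy three properties: every vertex lies in some bag; for every edge, both endpoints lie together in some bag; and for every vertex, the bags containing it form a connected subtree. Here edge (1,3) lies in no bag, so the decomposition is invalid.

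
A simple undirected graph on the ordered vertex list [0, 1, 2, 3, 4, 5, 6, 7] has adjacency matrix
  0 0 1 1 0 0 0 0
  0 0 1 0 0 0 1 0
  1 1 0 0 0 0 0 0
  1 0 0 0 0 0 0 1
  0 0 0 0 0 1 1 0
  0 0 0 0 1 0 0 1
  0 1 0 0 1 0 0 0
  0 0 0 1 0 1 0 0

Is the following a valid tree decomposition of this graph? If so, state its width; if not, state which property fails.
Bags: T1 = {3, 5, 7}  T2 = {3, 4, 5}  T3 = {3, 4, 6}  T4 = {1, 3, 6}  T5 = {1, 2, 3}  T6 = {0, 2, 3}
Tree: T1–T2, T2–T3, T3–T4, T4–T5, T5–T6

Every vertex of G appears in some bag (union = {0, 1, 2, 3, 4, 5, 6, 7}); every edge is covered by a bag; and for each vertex v the set of bags containing v is connected in the bag tree. The decomposition is therefore valid. The largest bag has 3 vertices, so the width is 2.

Yes; width 2.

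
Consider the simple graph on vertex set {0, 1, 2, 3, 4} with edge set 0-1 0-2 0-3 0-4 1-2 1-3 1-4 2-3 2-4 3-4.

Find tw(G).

4

A width-4 tree decomposition is:
Bags: B1 = {0, 1, 2, 3, 4}
Tree: (single bag)
With just one bag of size 5, the width is 5 − 1 = 4, so tw(G) ≤ 4. On the other hand G contains the 5-clique {0, 1, 2, 3, 4}. A clique must lie in a single bag of any decomposition, so no decomposition can have width below 4. Therefore the treewidth is 4.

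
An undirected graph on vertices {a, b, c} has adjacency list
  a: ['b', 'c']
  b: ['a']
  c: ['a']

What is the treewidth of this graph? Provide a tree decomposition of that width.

Treewidth 1.
Bags: B1 = {a, c}  B2 = {a, b}
Tree: B1–B2

Each bag holds 2 vertices, so the decomposition has width 1, which upper-bounds the treewidth. Since G has at least one edge (e.g. a–c), it is not an edgeless graph, so tw(G) ≥ 1. Hence tw(G) = 1 exactly.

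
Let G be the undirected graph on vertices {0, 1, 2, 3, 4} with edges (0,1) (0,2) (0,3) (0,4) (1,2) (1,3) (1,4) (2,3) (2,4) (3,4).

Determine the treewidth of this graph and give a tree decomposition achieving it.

Treewidth 4.
Bags: B1 = {0, 1, 2, 3, 4}
Tree: (single bag)

A single bag containing all 5 vertices is trivially a valid decomposition of width 4. On the other hand G contains the 5-clique {0, 1, 2, 3, 4}. A clique must lie in a single bag of any decomposition, so no decomposition can have width below 4. Hence tw(G) = 4 exactly.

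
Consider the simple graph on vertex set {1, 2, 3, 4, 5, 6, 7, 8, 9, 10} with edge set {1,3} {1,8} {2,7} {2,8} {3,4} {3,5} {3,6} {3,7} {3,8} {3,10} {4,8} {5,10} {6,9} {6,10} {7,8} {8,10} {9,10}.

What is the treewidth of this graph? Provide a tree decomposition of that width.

Treewidth 2.
One optimal decomposition is:
Bags: B1 = {3, 7, 8}  B2 = {3, 8, 10}  B3 = {3, 5, 10}  B4 = {3, 6, 10}  B5 = {3, 4, 8}  B6 = {1, 3, 8}  B7 = {6, 9, 10}  B8 = {2, 7, 8}
Tree: B1–B2, B2–B3, B2–B4, B1–B5, B2–B6, B4–B7, B1–B8

Every bag has size at most 3, so the width is 3 − 1 = 2 and tw(G) ≤ 2. For the lower bound, the 3 vertices {6, 9, 10} are pairwise adjacent, and any tree decomposition puts a clique entirely inside one bag — forcing width ≥ 2. The upper and lower bounds meet at 2, so that is the treewidth.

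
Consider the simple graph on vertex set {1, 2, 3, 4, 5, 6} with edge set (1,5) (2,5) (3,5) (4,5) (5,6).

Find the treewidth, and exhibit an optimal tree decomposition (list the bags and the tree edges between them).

The largest bag has 2 vertices, giving width 1; this decomposition certifies tw(G) ≤ 1. Any graph with an edge has treewidth ≥ 1, and G has the edge 5–4. Therefore the treewidth is 1.

Treewidth 1.
One optimal decomposition is:
Bags: B1 = {4, 5}  B2 = {2, 5}  B3 = {1, 5}  B4 = {5, 6}  B5 = {3, 5}
Tree: B1–B2, B2–B3, B3–B4, B4–B5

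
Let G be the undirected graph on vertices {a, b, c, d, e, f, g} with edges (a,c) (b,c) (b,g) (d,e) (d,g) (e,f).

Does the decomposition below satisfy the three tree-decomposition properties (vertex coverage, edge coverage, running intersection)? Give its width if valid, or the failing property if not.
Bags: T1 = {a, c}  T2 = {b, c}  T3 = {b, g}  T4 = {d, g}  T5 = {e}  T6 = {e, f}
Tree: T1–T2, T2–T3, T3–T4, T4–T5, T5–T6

A tree decomposition must satisfy three properties: every vertex lies in some bag; for every edge, both endpoints lie together in some bag; and for every vertex, the bags containing it form a connected subtree. Here edge (d,e) lies in no bag, so the decomposition is invalid.

No — edge (d,e) lies in no bag.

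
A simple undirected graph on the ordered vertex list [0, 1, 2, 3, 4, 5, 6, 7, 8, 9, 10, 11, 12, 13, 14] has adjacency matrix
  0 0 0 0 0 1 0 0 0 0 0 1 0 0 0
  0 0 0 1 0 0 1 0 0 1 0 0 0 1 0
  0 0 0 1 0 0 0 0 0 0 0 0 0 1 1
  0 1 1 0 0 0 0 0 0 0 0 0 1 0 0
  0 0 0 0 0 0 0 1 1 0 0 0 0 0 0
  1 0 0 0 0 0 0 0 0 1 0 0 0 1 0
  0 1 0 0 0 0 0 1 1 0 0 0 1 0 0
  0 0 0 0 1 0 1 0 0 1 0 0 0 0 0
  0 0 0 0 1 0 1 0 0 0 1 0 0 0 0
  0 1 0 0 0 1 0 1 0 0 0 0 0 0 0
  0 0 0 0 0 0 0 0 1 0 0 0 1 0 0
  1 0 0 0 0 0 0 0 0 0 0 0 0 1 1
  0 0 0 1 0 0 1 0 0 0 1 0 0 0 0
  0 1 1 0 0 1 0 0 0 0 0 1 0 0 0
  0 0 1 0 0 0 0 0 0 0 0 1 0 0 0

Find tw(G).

A width-3 tree decomposition is:
Bags: B1 = {0, 2, 11, 14}  B2 = {0, 2, 11, 13}  B3 = {0, 2, 5, 13}  B4 = {2, 3, 5, 13}  B5 = {1, 3, 5, 13}  B6 = {1, 3, 5, 9}  B7 = {1, 3, 9, 12}  B8 = {1, 6, 9, 12}  B9 = {6, 7, 9, 12}  B10 = {6, 7, 10, 12}  B11 = {6, 7, 8, 10}  B12 = {4, 7, 8, 10}
Tree: B1–B2, B2–B3, B3–B4, B4–B5, B5–B6, B6–B7, B7–B8, B8–B9, B9–B10, B10–B11, B11–B12
The largest bag has 4 vertices, giving width 3; this decomposition certifies tw(G) ≤ 3. For the lower bound: the 4 vertex sets {0,11,14}, {2}, {13}, {1,3,5,9} are disjoint, each induces a connected subgraph, and every pair is joined by at least one edge of G. Contracting each set to a single vertex therefore yields K_{4} as a minor, and since treewidth is minor-monotone, tw(G) ≥ tw(K_{4}) = 3. The upper and lower bounds meet at 3, so that is the treewidth.

3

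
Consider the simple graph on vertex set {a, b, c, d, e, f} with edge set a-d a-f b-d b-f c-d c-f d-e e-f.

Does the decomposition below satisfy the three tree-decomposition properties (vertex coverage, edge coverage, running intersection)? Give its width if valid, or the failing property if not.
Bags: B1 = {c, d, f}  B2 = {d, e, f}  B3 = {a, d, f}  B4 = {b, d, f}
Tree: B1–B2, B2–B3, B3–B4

Checking the three conditions: (i) the bags cover all of {a, b, c, d, e, f}; (ii) for each edge, some bag contains both endpoints; (iii) the bags containing any fixed vertex form a subtree. All hold, so the decomposition is valid with width 3 − 1 = 2.

Yes; width 2.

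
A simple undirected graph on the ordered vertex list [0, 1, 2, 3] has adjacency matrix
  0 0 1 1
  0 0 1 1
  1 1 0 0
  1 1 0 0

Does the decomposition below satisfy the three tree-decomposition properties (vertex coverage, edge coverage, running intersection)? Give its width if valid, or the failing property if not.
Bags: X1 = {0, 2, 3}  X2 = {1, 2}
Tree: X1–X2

No — edge (3,1) lies in no bag.

A tree decomposition must satisfy three properties: every vertex lies in some bag; for every edge, both endpoints lie together in some bag; and for every vertex, the bags containing it form a connected subtree. Here edge (3,1) lies in no bag, so the decomposition is invalid.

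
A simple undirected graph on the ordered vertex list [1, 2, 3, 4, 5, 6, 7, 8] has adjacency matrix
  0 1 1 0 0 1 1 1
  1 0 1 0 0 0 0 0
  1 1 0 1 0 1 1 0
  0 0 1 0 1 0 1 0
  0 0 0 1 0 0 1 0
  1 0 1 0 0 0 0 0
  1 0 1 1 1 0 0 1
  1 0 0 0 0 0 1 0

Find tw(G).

2

A width-2 tree decomposition is:
Bags: B1 = {1, 3, 7}  B2 = {1, 2, 3}  B3 = {1, 3, 6}  B4 = {3, 4, 7}  B5 = {4, 5, 7}  B6 = {1, 7, 8}
Tree: B1–B2, B1–B3, B1–B4, B4–B5, B1–B6
Every bag has size at most 3, so the width is 3 − 1 = 2 and tw(G) ≤ 2. For the lower bound, the 3 vertices {1, 7, 8} are pairwise adjacent, and any tree decomposition puts a clique entirely inside one bag — forcing width ≥ 2. The upper and lower bounds meet at 2, so that is the treewidth.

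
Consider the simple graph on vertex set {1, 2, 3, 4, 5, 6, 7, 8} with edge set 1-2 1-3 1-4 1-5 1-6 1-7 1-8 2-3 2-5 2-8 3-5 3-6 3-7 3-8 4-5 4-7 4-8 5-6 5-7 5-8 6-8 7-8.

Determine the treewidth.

A width-4 tree decomposition is:
Bags: B1 = {1, 3, 5, 6, 8}  B2 = {1, 2, 3, 5, 8}  B3 = {1, 3, 5, 7, 8}  B4 = {1, 4, 5, 7, 8}
Tree: B1–B2, B1–B3, B3–B4
The largest bag has 5 vertices, giving width 4; this decomposition certifies tw(G) ≤ 4. For the lower bound, the 5 vertices {1, 2, 3, 5, 8} are pairwise adjacent, and any tree decomposition puts a clique entirely inside one bag — forcing width ≥ 4. The upper and lower bounds meet at 4, so that is the treewidth.

4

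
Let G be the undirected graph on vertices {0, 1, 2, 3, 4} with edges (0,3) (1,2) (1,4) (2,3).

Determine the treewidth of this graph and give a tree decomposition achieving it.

The largest bag has 2 vertices, giving width 1; this decomposition certifies tw(G) ≤ 1. Since G has at least one edge (e.g. 0–3), it is not an edgeless graph, so tw(G) ≥ 1. The upper and lower bounds meet at 1, so that is the treewidth.

Treewidth 1.
Bags: B1 = {0, 3}  B2 = {2, 3}  B3 = {1, 2}  B4 = {1, 4}
Tree: B1–B2, B2–B3, B3–B4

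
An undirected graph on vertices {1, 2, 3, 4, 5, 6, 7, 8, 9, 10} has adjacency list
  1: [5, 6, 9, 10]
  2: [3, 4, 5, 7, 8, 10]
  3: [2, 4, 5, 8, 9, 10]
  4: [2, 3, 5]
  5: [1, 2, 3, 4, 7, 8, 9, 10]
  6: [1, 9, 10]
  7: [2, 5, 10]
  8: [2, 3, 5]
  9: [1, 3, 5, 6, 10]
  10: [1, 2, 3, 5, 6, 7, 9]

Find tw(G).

3

A width-3 tree decomposition is:
Bags: B1 = {2, 5, 7, 10}  B2 = {2, 3, 5, 10}  B3 = {2, 3, 4, 5}  B4 = {3, 5, 9, 10}  B5 = {1, 5, 9, 10}  B6 = {2, 3, 5, 8}  B7 = {1, 6, 9, 10}
Tree: B1–B2, B2–B3, B2–B4, B4–B5, B3–B6, B5–B7
Every bag has size at most 4, so the width is 4 − 1 = 3 and tw(G) ≤ 3. Conversely, {1, 5, 9, 10} is a clique of size 4, and the vertices of any clique must share a bag in every tree decomposition; so some bag has ≥ 4 vertices and tw(G) ≥ 3. The upper and lower bounds meet at 3, so that is the treewidth.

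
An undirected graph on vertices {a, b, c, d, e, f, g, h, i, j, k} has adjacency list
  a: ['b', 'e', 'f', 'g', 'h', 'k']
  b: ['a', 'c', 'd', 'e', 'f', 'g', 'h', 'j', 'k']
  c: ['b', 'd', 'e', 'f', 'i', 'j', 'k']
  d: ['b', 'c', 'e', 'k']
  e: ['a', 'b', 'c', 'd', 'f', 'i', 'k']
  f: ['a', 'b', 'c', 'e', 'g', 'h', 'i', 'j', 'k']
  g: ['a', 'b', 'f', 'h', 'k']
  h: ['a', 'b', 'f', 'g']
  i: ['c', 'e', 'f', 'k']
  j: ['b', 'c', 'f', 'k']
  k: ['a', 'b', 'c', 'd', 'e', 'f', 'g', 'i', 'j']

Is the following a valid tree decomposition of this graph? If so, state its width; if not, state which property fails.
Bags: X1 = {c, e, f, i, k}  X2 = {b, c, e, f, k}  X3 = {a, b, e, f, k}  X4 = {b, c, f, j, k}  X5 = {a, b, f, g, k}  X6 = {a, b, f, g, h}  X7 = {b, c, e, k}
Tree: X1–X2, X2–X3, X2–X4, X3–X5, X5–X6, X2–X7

A tree decomposition must satisfy three properties: every vertex lies in some bag; for every edge, both endpoints lie together in some bag; and for every vertex, the bags containing it form a connected subtree. Here vertex d appears in no bag, so the decomposition is invalid.

No — vertex d appears in no bag.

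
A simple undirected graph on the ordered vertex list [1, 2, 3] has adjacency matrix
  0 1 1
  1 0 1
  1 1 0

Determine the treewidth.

A width-2 tree decomposition is:
Bags: B1 = {1, 2, 3}
Tree: (single bag)
A single bag containing all 3 vertices is trivially a valid decomposition of width 2. For the lower bound, the 3 vertices {1, 2, 3} are pairwise adjacent, and any tree decomposition puts a clique entirely inside one bag — forcing width ≥ 2. Hence tw(G) = 2 exactly.

2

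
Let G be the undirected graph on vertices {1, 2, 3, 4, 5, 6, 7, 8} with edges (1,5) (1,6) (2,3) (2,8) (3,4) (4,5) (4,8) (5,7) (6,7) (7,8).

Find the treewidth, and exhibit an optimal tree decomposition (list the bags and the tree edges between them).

The largest bag has 3 vertices, giving width 2; this decomposition certifies tw(G) ≤ 2. Since 2–3–4–8–2 is a cycle in G, G is not acyclic. Forests are exactly the graphs of treewidth ≤ 1, so tw(G) ≥ 2. Therefore the treewidth is 2.

Treewidth 2.
One optimal decomposition is:
Bags: B1 = {2, 3, 8}  B2 = {3, 4, 8}  B3 = {4, 7, 8}  B4 = {4, 5, 7}  B5 = {5, 6, 7}  B6 = {1, 5, 6}
Tree: B1–B2, B2–B3, B3–B4, B4–B5, B5–B6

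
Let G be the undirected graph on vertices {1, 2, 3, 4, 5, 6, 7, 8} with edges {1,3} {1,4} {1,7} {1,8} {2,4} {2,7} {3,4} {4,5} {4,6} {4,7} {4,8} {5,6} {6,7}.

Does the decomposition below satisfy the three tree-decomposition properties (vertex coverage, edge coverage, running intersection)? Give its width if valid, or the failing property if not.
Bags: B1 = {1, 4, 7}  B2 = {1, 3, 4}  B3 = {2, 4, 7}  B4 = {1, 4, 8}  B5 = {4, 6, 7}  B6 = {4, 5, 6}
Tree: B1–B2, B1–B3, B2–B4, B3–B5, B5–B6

Yes; width 2.

Vertex coverage: the bags together contain {1, 2, 3, 4, 5, 6, 7, 8}, the full vertex set. Edge coverage: each edge of G has both endpoints in at least one bag. Running intersection: for every vertex, the bags containing it form a connected subtree. All three properties hold, so this is a valid tree decomposition of width max|bag| − 1 = 2, and hence tw(G) ≤ 2.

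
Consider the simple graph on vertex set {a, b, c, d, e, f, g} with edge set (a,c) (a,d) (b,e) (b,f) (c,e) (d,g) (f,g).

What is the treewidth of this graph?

2

A width-2 tree decomposition is:
Bags: B1 = {b, c, e}  B2 = {a, b, c}  B3 = {a, b, d}  B4 = {b, d, g}  B5 = {b, f, g}
Tree: B1–B2, B2–B3, B3–B4, B4–B5
Each bag holds 3 vertices, so the decomposition has width 2, which upper-bounds the treewidth. Since b–e–c–a–d–g–f–b is a cycle in G, G is not acyclic. Forests are exactly the graphs of treewidth ≤ 1, so tw(G) ≥ 2. Hence tw(G) = 2 exactly.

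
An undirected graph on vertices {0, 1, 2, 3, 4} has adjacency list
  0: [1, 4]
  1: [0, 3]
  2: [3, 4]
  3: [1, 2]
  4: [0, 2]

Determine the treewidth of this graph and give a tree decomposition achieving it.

The largest bag has 3 vertices, giving width 2; this decomposition certifies tw(G) ≤ 2. Since 1–0–4–2–3–1 is a cycle in G, G is not acyclic. Forests are exactly the graphs of treewidth ≤ 1, so tw(G) ≥ 2. Therefore the treewidth is 2.

Treewidth 2.
One such decomposition:
Bags: B1 = {0, 1, 4}  B2 = {1, 2, 4}  B3 = {1, 2, 3}
Tree: B1–B2, B2–B3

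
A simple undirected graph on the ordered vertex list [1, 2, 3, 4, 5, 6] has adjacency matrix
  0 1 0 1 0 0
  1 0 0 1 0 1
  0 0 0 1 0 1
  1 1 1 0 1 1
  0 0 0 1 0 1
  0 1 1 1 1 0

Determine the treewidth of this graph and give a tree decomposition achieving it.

Treewidth 2.
Bags: B1 = {1, 2, 4}  B2 = {2, 4, 6}  B3 = {3, 4, 6}  B4 = {4, 5, 6}
Tree: B1–B2, B2–B3, B3–B4

Each bag holds 3 vertices, so the decomposition has width 2, which upper-bounds the treewidth. On the other hand G contains the 3-clique {1, 2, 4}. A clique must lie in a single bag of any decomposition, so no decomposition can have width below 2. The upper and lower bounds meet at 2, so that is the treewidth.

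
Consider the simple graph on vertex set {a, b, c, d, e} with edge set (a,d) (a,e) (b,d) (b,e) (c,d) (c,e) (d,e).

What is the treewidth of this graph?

A width-2 tree decomposition is:
Bags: B1 = {c, d, e}  B2 = {b, d, e}  B3 = {a, d, e}
Tree: B1–B2, B2–B3
Every bag has size at most 3, so the width is 3 − 1 = 2 and tw(G) ≤ 2. On the other hand G contains the 3-clique {c, d, e}. A clique must lie in a single bag of any decomposition, so no decomposition can have width below 2. Hence tw(G) = 2 exactly.

2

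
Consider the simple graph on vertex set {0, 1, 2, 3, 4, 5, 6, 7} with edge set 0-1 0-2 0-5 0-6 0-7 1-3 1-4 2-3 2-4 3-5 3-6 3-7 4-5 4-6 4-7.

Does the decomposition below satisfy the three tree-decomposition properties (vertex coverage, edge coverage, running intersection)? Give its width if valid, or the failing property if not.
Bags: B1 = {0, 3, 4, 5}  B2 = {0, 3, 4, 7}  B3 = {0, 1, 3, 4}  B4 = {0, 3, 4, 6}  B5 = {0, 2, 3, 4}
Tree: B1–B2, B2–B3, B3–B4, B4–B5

Yes; width 3.

Vertex coverage: the bags together contain {0, 1, 2, 3, 4, 5, 6, 7}, the full vertex set. Edge coverage: each edge of G has both endpoints in at least one bag. Running intersection: for every vertex, the bags containing it form a connected subtree. All three properties hold, so this is a valid tree decomposition of width max|bag| − 1 = 3, and hence tw(G) ≤ 3.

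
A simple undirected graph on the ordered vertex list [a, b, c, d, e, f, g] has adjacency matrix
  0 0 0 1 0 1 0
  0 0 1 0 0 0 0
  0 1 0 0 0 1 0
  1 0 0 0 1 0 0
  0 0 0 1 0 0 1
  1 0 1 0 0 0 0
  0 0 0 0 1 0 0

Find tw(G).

A width-1 tree decomposition is:
Bags: B1 = {e, g}  B2 = {d, e}  B3 = {a, d}  B4 = {a, f}  B5 = {c, f}  B6 = {b, c}
Tree: B1–B2, B2–B3, B3–B4, B4–B5, B5–B6
Every bag has size at most 2, so the width is 2 − 1 = 1 and tw(G) ≤ 1. Since G has at least one edge (e.g. g–e), it is not an edgeless graph, so tw(G) ≥ 1. The upper and lower bounds meet at 1, so that is the treewidth.

1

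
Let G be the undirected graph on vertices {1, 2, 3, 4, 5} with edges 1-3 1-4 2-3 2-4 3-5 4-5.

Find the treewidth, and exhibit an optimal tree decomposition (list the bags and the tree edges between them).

Every bag has size at most 3, so the width is 3 − 1 = 2 and tw(G) ≤ 2. Since 3–1–4–5–3 is a cycle in G, G is not acyclic. Forests are exactly the graphs of treewidth ≤ 1, so tw(G) ≥ 2. Therefore the treewidth is 2.

Treewidth 2.
One optimal decomposition is:
Bags: B1 = {1, 3, 4}  B2 = {3, 4, 5}  B3 = {2, 3, 4}
Tree: B1–B2, B2–B3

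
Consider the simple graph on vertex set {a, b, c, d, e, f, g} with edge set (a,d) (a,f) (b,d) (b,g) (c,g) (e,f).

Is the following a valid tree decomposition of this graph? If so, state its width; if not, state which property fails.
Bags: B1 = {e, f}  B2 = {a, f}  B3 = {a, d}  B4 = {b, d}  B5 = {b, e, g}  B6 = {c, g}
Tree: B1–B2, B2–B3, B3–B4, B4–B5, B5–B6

A tree decomposition must satisfy three properties: every vertex lies in some bag; for every edge, both endpoints lie together in some bag; and for every vertex, the bags containing it form a connected subtree. Here bags containing vertex e are not connected in the tree, so the decomposition is invalid.

No — bags containing vertex e are not connected in the tree.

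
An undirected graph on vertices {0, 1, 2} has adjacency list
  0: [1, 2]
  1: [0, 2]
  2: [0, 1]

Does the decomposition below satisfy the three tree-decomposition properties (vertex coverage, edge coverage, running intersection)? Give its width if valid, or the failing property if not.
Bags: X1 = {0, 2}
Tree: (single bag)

No — vertex 1 appears in no bag.

A tree decomposition must satisfy three properties: every vertex lies in some bag; for every edge, both endpoints lie together in some bag; and for every vertex, the bags containing it form a connected subtree. Here vertex 1 appears in no bag, so the decomposition is invalid.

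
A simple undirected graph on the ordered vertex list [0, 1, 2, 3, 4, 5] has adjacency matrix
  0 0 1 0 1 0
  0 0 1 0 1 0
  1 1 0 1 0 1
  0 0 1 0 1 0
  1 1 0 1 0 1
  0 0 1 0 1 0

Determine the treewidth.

A width-2 tree decomposition is:
Bags: B1 = {2, 3, 4}  B2 = {1, 2, 4}  B3 = {2, 4, 5}  B4 = {0, 2, 4}
Tree: B1–B2, B2–B3, B3–B4
Each bag holds 3 vertices, so the decomposition has width 2, which upper-bounds the treewidth. Since 3–4–1–2–3 is a cycle in G, G is not acyclic. Forests are exactly the graphs of treewidth ≤ 1, so tw(G) ≥ 2. Therefore the treewidth is 2.

2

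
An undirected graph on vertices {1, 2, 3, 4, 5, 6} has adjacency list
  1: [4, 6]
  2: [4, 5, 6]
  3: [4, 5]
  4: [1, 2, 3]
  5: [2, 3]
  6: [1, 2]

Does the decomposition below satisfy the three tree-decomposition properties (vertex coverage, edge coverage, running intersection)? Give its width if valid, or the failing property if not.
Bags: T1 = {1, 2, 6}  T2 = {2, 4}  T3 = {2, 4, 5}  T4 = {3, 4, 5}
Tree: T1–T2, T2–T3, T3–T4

A tree decomposition must satisfy three properties: every vertex lies in some bag; for every edge, both endpoints lie together in some bag; and for every vertex, the bags containing it form a connected subtree. Here edge (1,4) lies in no bag, so the decomposition is invalid.

No — edge (1,4) lies in no bag.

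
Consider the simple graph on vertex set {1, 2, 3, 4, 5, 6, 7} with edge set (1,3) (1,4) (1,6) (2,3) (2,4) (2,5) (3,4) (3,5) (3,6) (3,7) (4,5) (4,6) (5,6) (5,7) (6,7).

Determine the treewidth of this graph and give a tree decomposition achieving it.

The largest bag has 4 vertices, giving width 3; this decomposition certifies tw(G) ≤ 3. Conversely, {1, 3, 4, 6} is a clique of size 4, and the vertices of any clique must share a bag in every tree decomposition; so some bag has ≥ 4 vertices and tw(G) ≥ 3. Therefore the treewidth is 3.

Treewidth 3.
One optimal decomposition is:
Bags: B1 = {3, 4, 5, 6}  B2 = {2, 3, 4, 5}  B3 = {1, 3, 4, 6}  B4 = {3, 5, 6, 7}
Tree: B1–B2, B1–B3, B1–B4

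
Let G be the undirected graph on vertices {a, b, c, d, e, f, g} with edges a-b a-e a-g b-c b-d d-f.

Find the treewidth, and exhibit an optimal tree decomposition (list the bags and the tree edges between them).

Treewidth 1.
Bags: B1 = {d, f}  B2 = {b, d}  B3 = {a, b}  B4 = {b, c}  B5 = {a, g}  B6 = {a, e}
Tree: B1–B2, B2–B3, B3–B4, B3–B5, B3–B6

Every bag has size at most 2, so the width is 2 − 1 = 1 and tw(G) ≤ 1. G has an edge, so its treewidth is at least 1. Therefore the treewidth is 1.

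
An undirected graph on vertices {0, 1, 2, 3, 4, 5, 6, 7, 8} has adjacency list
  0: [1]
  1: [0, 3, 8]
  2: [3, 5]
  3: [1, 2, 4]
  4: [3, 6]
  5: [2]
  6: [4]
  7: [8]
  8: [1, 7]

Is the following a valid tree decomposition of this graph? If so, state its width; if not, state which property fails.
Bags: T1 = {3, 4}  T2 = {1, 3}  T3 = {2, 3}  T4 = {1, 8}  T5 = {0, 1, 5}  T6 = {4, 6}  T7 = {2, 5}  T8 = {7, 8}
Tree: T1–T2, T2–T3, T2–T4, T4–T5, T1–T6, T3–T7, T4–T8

A tree decomposition must satisfy three properties: every vertex lies in some bag; for every edge, both endpoints lie together in some bag; and for every vertex, the bags containing it form a connected subtree. Here bags containing vertex 5 are not connected in the tree, so the decomposition is invalid.

No — bags containing vertex 5 are not connected in the tree.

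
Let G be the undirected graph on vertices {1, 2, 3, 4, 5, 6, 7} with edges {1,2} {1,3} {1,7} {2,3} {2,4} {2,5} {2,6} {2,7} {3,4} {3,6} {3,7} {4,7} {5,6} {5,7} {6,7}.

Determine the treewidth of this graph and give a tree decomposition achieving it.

The largest bag has 4 vertices, giving width 3; this decomposition certifies tw(G) ≤ 3. Conversely, {1, 2, 3, 7} is a clique of size 4, and the vertices of any clique must share a bag in every tree decomposition; so some bag has ≥ 4 vertices and tw(G) ≥ 3. Therefore the treewidth is 3.

Treewidth 3.
One optimal decomposition is:
Bags: B1 = {1, 2, 3, 7}  B2 = {2, 3, 6, 7}  B3 = {2, 5, 6, 7}  B4 = {2, 3, 4, 7}
Tree: B1–B2, B2–B3, B2–B4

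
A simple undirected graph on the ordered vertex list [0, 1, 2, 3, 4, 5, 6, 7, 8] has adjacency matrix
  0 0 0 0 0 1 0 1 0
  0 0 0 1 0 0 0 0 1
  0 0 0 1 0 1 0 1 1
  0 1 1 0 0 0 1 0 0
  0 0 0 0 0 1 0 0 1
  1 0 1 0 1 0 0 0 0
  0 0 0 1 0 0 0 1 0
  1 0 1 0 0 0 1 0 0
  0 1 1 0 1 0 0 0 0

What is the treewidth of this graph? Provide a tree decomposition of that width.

The largest bag has 4 vertices, giving width 3; this decomposition certifies tw(G) ≤ 3. For the lower bound: the 4 vertex sets {1,4,8}, {3}, {2}, {0,5,6,7} are disjoint, each induces a connected subgraph, and every pair is joined by at least one edge of G. Contracting each set to a single vertex therefore yields K_{4} as a minor, and since treewidth is minor-monotone, tw(G) ≥ tw(K_{4}) = 3. Therefore the treewidth is 3.

Treewidth 3.
One optimal decomposition is:
Bags: B1 = {1, 3, 4, 8}  B2 = {2, 3, 4, 8}  B3 = {2, 3, 4, 5}  B4 = {2, 3, 5, 6}  B5 = {2, 5, 6, 7}  B6 = {0, 5, 6, 7}
Tree: B1–B2, B2–B3, B3–B4, B4–B5, B5–B6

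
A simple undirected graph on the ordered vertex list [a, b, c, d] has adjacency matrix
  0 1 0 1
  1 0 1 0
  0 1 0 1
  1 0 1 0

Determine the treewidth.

2

A width-2 tree decomposition is:
Bags: B1 = {a, c, d}  B2 = {a, b, c}
Tree: B1–B2
Each bag holds 3 vertices, so the decomposition has width 2, which upper-bounds the treewidth. The edges c–d–a–b–c form a cycle, so G is not a tree and its treewidth is at least 2. Therefore the treewidth is 2.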